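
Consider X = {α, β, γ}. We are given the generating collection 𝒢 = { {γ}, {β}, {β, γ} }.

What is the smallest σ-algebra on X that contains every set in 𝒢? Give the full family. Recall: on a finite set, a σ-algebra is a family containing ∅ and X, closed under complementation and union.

Seed the family with 𝒢 together with ∅ and X: { {}, {β}, {γ}, {β, γ}, X }.
Iteration 1 (3 new):
  {α}  = complement {β, γ}
  {α, β}  = complement {γ}
  {α, γ}  = complement {β}
  [8 total]
Iteration 2: no new sets; the family is a σ-algebra.

|σ(𝒢)| = 8.  σ(𝒢) = { {}, {α}, {β}, {γ}, {α, β}, {α, γ}, {β, γ}, X }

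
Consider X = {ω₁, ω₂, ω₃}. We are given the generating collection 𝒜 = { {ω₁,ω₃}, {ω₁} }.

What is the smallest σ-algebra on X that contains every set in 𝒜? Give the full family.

|σ(𝒜)| = 8.  σ(𝒜) = { {}, {ω₁}, {ω₂}, {ω₃}, {ω₁,ω₂}, {ω₁,ω₃}, {ω₂,ω₃}, X }

Trace:
Initial family (4 sets): { {}, {ω₁}, {ω₁,ω₃}, X }.
Pass 1 (2 new):
  {ω₂}  = complement {ω₁,ω₃}
  {ω₂,ω₃}  = complement {ω₁}
  — 6 sets.
Pass 2: 1 new —
  {ω₁,ω₂}  = {ω₂} ∪ {ω₁}
  — 7 sets.
Pass 3: +1 →
  {ω₃}  = complement {ω₁,ω₂}
  — 8 sets.
Pass 4: already closed under ᶜ and ∪.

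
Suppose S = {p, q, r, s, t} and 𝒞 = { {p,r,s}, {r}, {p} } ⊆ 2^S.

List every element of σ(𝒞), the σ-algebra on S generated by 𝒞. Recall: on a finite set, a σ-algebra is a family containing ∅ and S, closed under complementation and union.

σ(𝒞) = { ∅, {p}, {r}, {s}, {p,r}, {p,s}, {q,t}, {r,s}, {p,q,t}, {p,r,s}, {q,r,t}, {q,s,t}, {p,q,r,t}, {p,q,s,t}, {q,r,s,t}, S }

Working:
Take S₀ = 𝒞 ∪ {∅, S} = { ∅, {p}, {r}, {p,r,s}, S }.
Step 1 adds 4:
  {p,r}  = {r} ∪ {p}
  {q,t}  = S∖{p,r,s}
  {p,q,s,t}  = S∖{r}
  {q,r,s,t}  = S∖{p}
  |family| = 9
Step 2 (4 new):
  {p,q,t}  = {q,t} ∪ {p}
  {q,r,t}  = {q,t} ∪ {r}
  {q,s,t}  = S∖{p,r}
  {p,q,r,t}  = {q,t} ∪ {p,r}
  |family| = 13
Step 3 adds 3:
  {s}  = S∖{p,q,r,t}
  {p,s}  = S∖{q,r,t}
  {r,s}  = S∖{p,q,t}
  |family| = 16
Step 4 adds nothing — fixpoint reached.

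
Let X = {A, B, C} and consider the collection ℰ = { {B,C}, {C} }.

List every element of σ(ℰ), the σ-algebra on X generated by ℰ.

Begin from { {}, {C}, {B,C}, X } (that is, ℰ plus ∅ and X).
Pass 1 adds 2:
  {A}  = X∖{B,C}
  {A,B}  = X∖{C}
  (now 6)
Pass 2 adds 1:
  {A,C}  = {C} ∪ {A}
  (now 7)
Pass 3. New:
  {B}  = X∖{A,C}
  (now 8)
Pass 4 adds nothing — fixpoint reached.

Hence σ(ℰ) has 8 members: { {}, {A}, {B}, {C}, {A,B}, {A,C}, {B,C}, X }.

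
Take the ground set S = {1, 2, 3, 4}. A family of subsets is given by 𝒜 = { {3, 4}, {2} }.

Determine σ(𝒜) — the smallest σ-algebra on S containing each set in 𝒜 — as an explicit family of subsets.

Start: 𝒜 ∪ {∅, S} = { ∅, {2}, {3, 4}, S }.
Pass 1 (3 new):
  {1, 2}  = ᶜ of {3, 4}
  {1, 3, 4}  = ᶜ of {2}
  {2, 3, 4}  = {2} ∪ {3, 4}
  |family| = 7
Pass 2. New:
  {1}  = ᶜ of {2, 3, 4}
  |family| = 8
After Pass 3 the family is unchanged; done.

Hence σ(𝒜) has 8 members: { ∅, {1}, {2}, {1, 2}, {3, 4}, {1, 3, 4}, {2, 3, 4}, S }.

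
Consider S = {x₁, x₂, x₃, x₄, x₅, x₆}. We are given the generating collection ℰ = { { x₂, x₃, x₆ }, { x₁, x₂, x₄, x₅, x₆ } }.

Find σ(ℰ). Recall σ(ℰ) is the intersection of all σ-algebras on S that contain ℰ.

Answer: σ(ℰ) = { ∅, { x₃ }, { x₂, x₆ }, { x₁, x₄, x₅ }, { x₂, x₃, x₆ }, { x₁, x₃, x₄, x₅ }, { x₁, x₂, x₄, x₅, x₆ }, S }

Check:
Start: ℰ ∪ {∅, S} = { ∅, { x₂, x₃, x₆ }, { x₁, x₂, x₄, x₅, x₆ }, S }.
Round 1: +2 →
  { x₃ }  = S∖{ x₁, x₂, x₄, x₅, x₆ }
  { x₁, x₄, x₅ }  = S∖{ x₂, x₃, x₆ }
  (now 6)
Round 2 (1 new):
  { x₁, x₃, x₄, x₅ }  = { x₁, x₄, x₅ } ∪ { x₃ }
  (now 7)
Round 3 adds 1:
  { x₂, x₆ }  = S∖{ x₁, x₃, x₄, x₅ }
  (now 8)
Round 4: stable.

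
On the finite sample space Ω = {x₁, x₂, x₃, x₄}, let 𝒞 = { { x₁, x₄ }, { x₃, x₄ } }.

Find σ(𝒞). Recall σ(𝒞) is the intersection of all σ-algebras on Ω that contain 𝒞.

Seed the family with 𝒞 together with ∅ and Ω: { {  }, { x₁, x₄ }, { x₃, x₄ }, Ω }.
Pass 1. New:
  { x₁, x₂ }  = { x₃, x₄ }ᶜ
  { x₂, x₃ }  = { x₁, x₄ }ᶜ
  { x₁, x₃, x₄ }  = { x₃, x₄ } ∪ { x₁, x₄ }
  |family| = 7
Pass 2: +4 →
  { x₂ }  = { x₁, x₃, x₄ }ᶜ
  { x₁, x₂, x₃ }  = { x₂, x₃ } ∪ { x₁, x₂ }
  { x₁, x₂, x₄ }  = { x₁, x₄ } ∪ { x₁, x₂ }
  { x₂, x₃, x₄ }  = { x₃, x₄ } ∪ { x₂, x₃ }
  |family| = 11
Pass 3. New:
  { x₁ }  = { x₂, x₃, x₄ }ᶜ
  { x₃ }  = { x₁, x₂, x₄ }ᶜ
  { x₄ }  = { x₁, x₂, x₃ }ᶜ
  |family| = 14
Pass 4: 2 new —
  { x₁, x₃ }  = { x₃ } ∪ { x₁ }
  { x₂, x₄ }  = { x₄ } ∪ { x₂ }
  |family| = 16
After Pass 5 the family is unchanged; done.

Hence σ(𝒞) has 16 members: { {  }, { x₁ }, { x₂ }, { x₃ }, { x₄ }, { x₁, x₂ }, { x₁, x₃ }, { x₁, x₄ }, { x₂, x₃ }, { x₂, x₄ }, { x₃, x₄ }, { x₁, x₂, x₃ }, { x₁, x₂, x₄ }, { x₁, x₃, x₄ }, { x₂, x₃, x₄ }, Ω }.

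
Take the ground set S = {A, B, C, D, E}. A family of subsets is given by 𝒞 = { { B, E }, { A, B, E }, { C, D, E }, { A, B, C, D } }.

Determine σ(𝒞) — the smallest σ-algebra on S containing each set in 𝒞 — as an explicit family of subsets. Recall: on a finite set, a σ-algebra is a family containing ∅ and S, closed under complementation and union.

Take S₀ = 𝒞 ∪ {∅, S} = { {}, { B, E }, { A, B, E }, { C, D, E }, { A, B, C, D }, S }.
Step 1. New:
  { E }  = { A, B, C, D }ᶜ
  { A, B }  = { C, D, E }ᶜ
  { C, D }  = { A, B, E }ᶜ
  { A, C, D }  = { B, E }ᶜ
  { B, C, D, E }  = { B, E } ∪ { C, D, E }
Step 2 (2 new):
  { A }  = { B, C, D, E }ᶜ
  { A, C, D, E }  = { C, D, E } ∪ { A, C, D }
Step 3 adds 2:
  { B }  = { A, C, D, E }ᶜ
  { A, E }  = { E } ∪ { A }
Step 4: 1 new —
  { B, C, D }  = { A, E }ᶜ
After Step 5 the family is unchanged; done.

σ(𝒞) = { {}, { A }, { B }, { E }, { A, B }, { A, E }, { B, E }, { C, D }, { A, B, E }, { A, C, D }, { B, C, D }, { C, D, E }, { A, B, C, D }, { A, C, D, E }, { B, C, D, E }, S }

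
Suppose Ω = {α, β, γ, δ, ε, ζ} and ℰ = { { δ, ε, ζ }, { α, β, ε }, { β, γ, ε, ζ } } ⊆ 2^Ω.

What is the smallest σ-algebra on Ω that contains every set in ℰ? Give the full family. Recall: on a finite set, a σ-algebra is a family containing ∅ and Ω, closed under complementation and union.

σ(ℰ) = { {}, { α }, { β }, { γ }, { δ }, { ε }, { ζ }, { α, β }, { α, γ }, { α, δ }, { α, ε }, { α, ζ }, { β, γ }, { β, δ }, { β, ε }, { β, ζ }, { γ, δ }, { γ, ε }, { γ, ζ }, { δ, ε }, { δ, ζ }, { ε, ζ }, { α, β, γ }, { α, β, δ }, { α, β, ε }, { α, β, ζ }, { α, γ, δ }, { α, γ, ε }, { α, γ, ζ }, { α, δ, ε }, { α, δ, ζ }, { α, ε, ζ }, { β, γ, δ }, { β, γ, ε }, { β, γ, ζ }, { β, δ, ε }, { β, δ, ζ }, { β, ε, ζ }, { γ, δ, ε }, { γ, δ, ζ }, { γ, ε, ζ }, { δ, ε, ζ }, { α, β, γ, δ }, { α, β, γ, ε }, { α, β, γ, ζ }, { α, β, δ, ε }, { α, β, δ, ζ }, { α, β, ε, ζ }, { α, γ, δ, ε }, { α, γ, δ, ζ }, { α, γ, ε, ζ }, { α, δ, ε, ζ }, { β, γ, δ, ε }, { β, γ, δ, ζ }, { β, γ, ε, ζ }, { β, δ, ε, ζ }, { γ, δ, ε, ζ }, { α, β, γ, δ, ε }, { α, β, γ, δ, ζ }, { α, β, γ, ε, ζ }, { α, β, δ, ε, ζ }, { α, γ, δ, ε, ζ }, { β, γ, δ, ε, ζ }, Ω }

Trace:
Take S₀ = ℰ ∪ {∅, Ω} = { {}, { α, β, ε }, { δ, ε, ζ }, { β, γ, ε, ζ }, Ω }.
Round 1 adds 6:
  { α, δ }  = ᶜ of { β, γ, ε, ζ }
  { α, β, γ }  = ᶜ of { δ, ε, ζ }
  { γ, δ, ζ }  = ᶜ of { α, β, ε }
  { α, β, γ, ε, ζ }  = { α, β, ε } ∪ { β, γ, ε, ζ }
  { α, β, δ, ε, ζ }  = { α, β, ε } ∪ { δ, ε, ζ }
  { β, γ, δ, ε, ζ }  = { δ, ε, ζ } ∪ { β, γ, ε, ζ }
Round 2: 10 new —
  { α }  = ᶜ of { β, γ, δ, ε, ζ }
  { γ }  = ᶜ of { α, β, δ, ε, ζ }
  { δ }  = ᶜ of { α, β, γ, ε, ζ }
  { α, β, γ, δ }  = { α, β, γ } ∪ { α, δ }
  { α, β, γ, ε }  = { α, β, γ } ∪ { α, β, ε }
  { α, β, δ, ε }  = { α, β, ε } ∪ { α, δ }
  { α, γ, δ, ζ }  = { α, δ } ∪ { γ, δ, ζ }
  { α, δ, ε, ζ }  = { α, δ } ∪ { δ, ε, ζ }
  { γ, δ, ε, ζ }  = { γ, δ, ζ } ∪ { δ, ε, ζ }
  { α, β, γ, δ, ζ }  = { α, β, γ } ∪ { γ, δ, ζ }
Round 3 adds 12:
  { ε }  = ᶜ of { α, β, γ, δ, ζ }
  { α, β }  = ᶜ of { γ, δ, ε, ζ }
  { α, γ }  = { γ } ∪ { α }
  { β, γ }  = ᶜ of { α, δ, ε, ζ }
  { β, ε }  = ᶜ of { α, γ, δ, ζ }
  { γ, δ }  = { γ } ∪ { δ }
  { γ, ζ }  = ᶜ of { α, β, δ, ε }
  { δ, ζ }  = ᶜ of { α, β, γ, ε }
  { ε, ζ }  = ᶜ of { α, β, γ, δ }
  { α, γ, δ }  = { α, δ } ∪ { γ }
  { α, β, γ, δ, ε }  = { α, δ } ∪ { α, β, γ, ε }
  { α, γ, δ, ε, ζ }  = { α, δ, ε, ζ } ∪ { α, γ, δ, ζ }
Round 4: +26 →
  { β }  = ᶜ of { α, γ, δ, ε, ζ }
  { ζ }  = ᶜ of { α, β, γ, δ, ε }
  { α, ε }  = { α } ∪ { ε }
  { γ, ε }  = { ε } ∪ { γ }
  { δ, ε }  = { ε } ∪ { δ }
  { α, β, δ }  = { α, β } ∪ { α, δ }
  { α, γ, ε }  = { ε } ∪ { α, γ }
  { α, γ, ζ }  = { α } ∪ { γ, ζ }
  { α, δ, ε }  = { ε } ∪ { α, δ }
  { α, δ, ζ }  = { α } ∪ { δ, ζ }
  { α, ε, ζ }  = { ε, ζ } ∪ { α }
  { β, γ, δ }  = { γ, δ } ∪ { β, γ }
  { β, γ, ε }  = { β, ε } ∪ { γ }
  { β, γ, ζ }  = { β, γ } ∪ { γ, ζ }
  { β, δ, ε }  = { β, ε } ∪ { δ }
  { β, ε, ζ }  = ᶜ of { α, γ, δ }
  { γ, δ, ε }  = { γ, δ } ∪ { ε }
  { γ, ε, ζ }  = { ε, ζ } ∪ { γ }
  { α, β, γ, ζ }  = { α, β, γ } ∪ { γ, ζ }
  { α, β, δ, ζ }  = { α, β } ∪ { δ, ζ }
  { α, β, ε, ζ }  = ᶜ of { γ, δ }
  { α, γ, δ, ε }  = { ε } ∪ { α, γ, δ }
  { α, γ, ε, ζ }  = { ε, ζ } ∪ { α, γ }
  { β, γ, δ, ε }  = { β, ε } ∪ { γ, δ }
  { β, γ, δ, ζ }  = { β, γ } ∪ { γ, δ, ζ }
  { β, δ, ε, ζ }  = ᶜ of { α, γ }
Round 5 (5 new):
  { α, ζ }  = ᶜ of { β, γ, δ, ε }
  { β, δ }  = ᶜ of { α, γ, ε, ζ }
  { β, ζ }  = ᶜ of { α, γ, δ, ε }
  { α, β, ζ }  = ᶜ of { γ, δ, ε }
  { β, δ, ζ }  = ᶜ of { α, γ, ε }
After Round 6 the family is unchanged; done.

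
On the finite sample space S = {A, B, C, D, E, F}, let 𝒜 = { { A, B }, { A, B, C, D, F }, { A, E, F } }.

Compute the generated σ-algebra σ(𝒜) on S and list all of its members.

σ(𝒜) (32 sets): { {}, { A }, { B }, { E }, { F }, { A, B }, { A, E }, { A, F }, { B, E }, { B, F }, { C, D }, { E, F }, { A, B, E }, { A, B, F }, { A, C, D }, { A, E, F }, { B, C, D }, { B, E, F }, { C, D, E }, { C, D, F }, { A, B, C, D }, { A, B, E, F }, { A, C, D, E }, { A, C, D, F }, { B, C, D, E }, { B, C, D, F }, { C, D, E, F }, { A, B, C, D, E }, { A, B, C, D, F }, { A, C, D, E, F }, { B, C, D, E, F }, S }

Derivation:
Take S₀ = 𝒜 ∪ {∅, S} = { {}, { A, B }, { A, E, F }, { A, B, C, D, F }, S }.
Step 1 adds 4:
  { E }  = complement { A, B, C, D, F }
  { B, C, D }  = complement { A, E, F }
  { A, B, E, F }  = { A, E, F } ∪ { A, B }
  { C, D, E, F }  = complement { A, B }
  — 9 sets.
Step 2. New:
  { C, D }  = complement { A, B, E, F }
  { A, B, E }  = { A, B } ∪ { E }
  { A, B, C, D }  = { B, C, D } ∪ { A, B }
  { B, C, D, E }  = { B, C, D } ∪ { E }
  { A, C, D, E, F }  = { C, D, E, F } ∪ { A, E, F }
  { B, C, D, E, F }  = { B, C, D } ∪ { C, D, E, F }
  — 15 sets.
Step 3 adds 7:
  { A }  = complement { B, C, D, E, F }
  { B }  = complement { A, C, D, E, F }
  { A, F }  = complement { B, C, D, E }
  { E, F }  = complement { A, B, C, D }
  { C, D, E }  = { C, D } ∪ { E }
  { C, D, F }  = complement { A, B, E }
  { A, B, C, D, E }  = { A, B, E } ∪ { C, D }
  — 22 sets.
Step 4: +9 →
  { F }  = complement { A, B, C, D, E }
  { A, E }  = { E } ∪ { A }
  { B, E }  = { B } ∪ { E }
  { A, B, F }  = complement { C, D, E }
  { A, C, D }  = { C, D } ∪ { A }
  { B, E, F }  = { E, F } ∪ { B }
  { A, C, D, E }  = { C, D, E } ∪ { A }
  { A, C, D, F }  = { C, D } ∪ { A, F }
  { B, C, D, F }  = { B } ∪ { C, D, F }
  — 31 sets.
Step 5: +1 →
  { B, F }  = complement { A, C, D, E }
  — 32 sets.
After Step 6 the family is unchanged; done.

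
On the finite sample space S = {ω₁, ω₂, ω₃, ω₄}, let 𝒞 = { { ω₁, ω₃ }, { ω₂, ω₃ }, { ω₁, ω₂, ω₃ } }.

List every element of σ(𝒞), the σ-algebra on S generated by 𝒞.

σ(𝒞) (16 sets): { {  }, { ω₁ }, { ω₂ }, { ω₃ }, { ω₄ }, { ω₁, ω₂ }, { ω₁, ω₃ }, { ω₁, ω₄ }, { ω₂, ω₃ }, { ω₂, ω₄ }, { ω₃, ω₄ }, { ω₁, ω₂, ω₃ }, { ω₁, ω₂, ω₄ }, { ω₁, ω₃, ω₄ }, { ω₂, ω₃, ω₄ }, S }

Derivation:
Begin from { {  }, { ω₁, ω₃ }, { ω₂, ω₃ }, { ω₁, ω₂, ω₃ }, S } (that is, 𝒞 plus ∅ and S).
Round 1 adds 3:
  { ω₄ }  = S∖{ ω₁, ω₂, ω₃ }
  { ω₁, ω₄ }  = S∖{ ω₂, ω₃ }
  { ω₂, ω₄ }  = S∖{ ω₁, ω₃ }
Round 2. New:
  { ω₁, ω₂, ω₄ }  = { ω₁, ω₄ } ∪ { ω₂, ω₄ }
  { ω₁, ω₃, ω₄ }  = { ω₄ } ∪ { ω₁, ω₃ }
  { ω₂, ω₃, ω₄ }  = { ω₄ } ∪ { ω₂, ω₃ }
Round 3 adds 3:
  { ω₁ }  = S∖{ ω₂, ω₃, ω₄ }
  { ω₂ }  = S∖{ ω₁, ω₃, ω₄ }
  { ω₃ }  = S∖{ ω₁, ω₂, ω₄ }
Round 4 adds 2:
  { ω₁, ω₂ }  = { ω₂ } ∪ { ω₁ }
  { ω₃, ω₄ }  = { ω₃ } ∪ { ω₄ }
Round 5: stable.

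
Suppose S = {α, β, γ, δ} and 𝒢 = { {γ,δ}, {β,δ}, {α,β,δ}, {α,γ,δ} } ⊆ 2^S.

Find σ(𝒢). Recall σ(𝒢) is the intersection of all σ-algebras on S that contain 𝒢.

Start: 𝒢 ∪ {∅, S} = { {}, {β,δ}, {γ,δ}, {α,β,δ}, {α,γ,δ}, S }.
Iteration 1: 5 new —
  {β}  = S∖{α,γ,δ}
  {γ}  = S∖{α,β,δ}
  {α,β}  = S∖{γ,δ}
  {α,γ}  = S∖{β,δ}
  {β,γ,δ}  = {γ,δ} ∪ {β,δ}
  [11 total]
Iteration 2. New:
  {α}  = S∖{β,γ,δ}
  {β,γ}  = {β} ∪ {γ}
  {α,β,γ}  = {α,β} ∪ {γ}
  [14 total]
Iteration 3. New:
  {δ}  = S∖{α,β,γ}
  {α,δ}  = S∖{β,γ}
  [16 total]
Iteration 4: closed — nothing new.

|σ(𝒢)| = 16.  σ(𝒢) = { {}, {α}, {β}, {γ}, {δ}, {α,β}, {α,γ}, {α,δ}, {β,γ}, {β,δ}, {γ,δ}, {α,β,γ}, {α,β,δ}, {α,γ,δ}, {β,γ,δ}, S }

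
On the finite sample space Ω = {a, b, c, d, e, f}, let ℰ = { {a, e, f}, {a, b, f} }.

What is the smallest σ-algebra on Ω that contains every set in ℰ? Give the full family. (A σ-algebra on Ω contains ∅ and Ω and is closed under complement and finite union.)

|σ(ℰ)| = 16.  σ(ℰ) = { {}, {b}, {e}, {a, f}, {b, e}, {c, d}, {a, b, f}, {a, e, f}, {b, c, d}, {c, d, e}, {a, b, e, f}, {a, c, d, f}, {b, c, d, e}, {a, b, c, d, f}, {a, c, d, e, f}, Ω }

Working:
Seed the family with ℰ together with ∅ and Ω: { {}, {a, b, f}, {a, e, f}, Ω }.
Pass 1: 3 new —
  {b, c, d}  = complement {a, e, f}
  {c, d, e}  = complement {a, b, f}
  {a, b, e, f}  = {a, e, f} ∪ {a, b, f}
  |family| = 7
Pass 2: +4 →
  {c, d}  = complement {a, b, e, f}
  {b, c, d, e}  = {c, d, e} ∪ {b, c, d}
  {a, b, c, d, f}  = {b, c, d} ∪ {a, b, f}
  {a, c, d, e, f}  = {c, d, e} ∪ {a, e, f}
  |family| = 11
Pass 3. New:
  {b}  = complement {a, c, d, e, f}
  {e}  = complement {a, b, c, d, f}
  {a, f}  = complement {b, c, d, e}
  |family| = 14
Pass 4: 2 new —
  {b, e}  = {b} ∪ {e}
  {a, c, d, f}  = {c, d} ∪ {a, f}
  |family| = 16
Pass 5 adds nothing — fixpoint reached.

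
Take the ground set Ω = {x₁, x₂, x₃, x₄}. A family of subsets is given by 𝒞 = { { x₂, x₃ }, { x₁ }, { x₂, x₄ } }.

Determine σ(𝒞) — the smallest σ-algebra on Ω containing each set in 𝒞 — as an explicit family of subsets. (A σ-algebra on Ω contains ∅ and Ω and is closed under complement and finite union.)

Begin from { ∅, { x₁ }, { x₂, x₃ }, { x₂, x₄ }, Ω } (that is, 𝒞 plus ∅ and Ω).
Pass 1: +5 →
  { x₁, x₃ }  = complement { x₂, x₄ }
  { x₁, x₄ }  = complement { x₂, x₃ }
  { x₁, x₂, x₃ }  = { x₂, x₃ } ∪ { x₁ }
  { x₁, x₂, x₄ }  = { x₂, x₄ } ∪ { x₁ }
  { x₂, x₃, x₄ }  = complement { x₁ }
  |family| = 10
Pass 2 (3 new):
  { x₃ }  = complement { x₁, x₂, x₄ }
  { x₄ }  = complement { x₁, x₂, x₃ }
  { x₁, x₃, x₄ }  = { x₁, x₄ } ∪ { x₁, x₃ }
  |family| = 13
Pass 3 (2 new):
  { x₂ }  = complement { x₁, x₃, x₄ }
  { x₃, x₄ }  = { x₃ } ∪ { x₄ }
  |family| = 15
Pass 4 (1 new):
  { x₁, x₂ }  = complement { x₃, x₄ }
  |family| = 16
Pass 5: no new sets; the family is a σ-algebra.

Hence σ(𝒞) has 16 members: { ∅, { x₁ }, { x₂ }, { x₃ }, { x₄ }, { x₁, x₂ }, { x₁, x₃ }, { x₁, x₄ }, { x₂, x₃ }, { x₂, x₄ }, { x₃, x₄ }, { x₁, x₂, x₃ }, { x₁, x₂, x₄ }, { x₁, x₃, x₄ }, { x₂, x₃, x₄ }, Ω }.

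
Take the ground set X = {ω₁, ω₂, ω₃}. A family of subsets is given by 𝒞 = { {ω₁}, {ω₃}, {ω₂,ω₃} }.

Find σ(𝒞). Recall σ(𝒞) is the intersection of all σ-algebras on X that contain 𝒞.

Initial family (5 sets): { ∅, {ω₁}, {ω₃}, {ω₂,ω₃}, X }.
Step 1 adds 2:
  {ω₁,ω₂}  = {ω₃}ᶜ
  {ω₁,ω₃}  = {ω₃} ∪ {ω₁}
  (now 7)
Step 2: +1 →
  {ω₂}  = {ω₁,ω₃}ᶜ
  (now 8)
Step 3: no new sets; the family is a σ-algebra.

Hence σ(𝒞) has 8 members: { ∅, {ω₁}, {ω₂}, {ω₃}, {ω₁,ω₂}, {ω₁,ω₃}, {ω₂,ω₃}, X }.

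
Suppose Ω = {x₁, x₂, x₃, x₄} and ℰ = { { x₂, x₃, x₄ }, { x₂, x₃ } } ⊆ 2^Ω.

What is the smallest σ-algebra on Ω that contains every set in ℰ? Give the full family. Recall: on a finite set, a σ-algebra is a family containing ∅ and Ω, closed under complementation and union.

Start: ℰ ∪ {∅, Ω} = { {}, { x₂, x₃ }, { x₂, x₃, x₄ }, Ω }.
Step 1 (2 new):
  { x₁ }  = complement { x₂, x₃, x₄ }
  { x₁, x₄ }  = complement { x₂, x₃ }
  [6 total]
Step 2. New:
  { x₁, x₂, x₃ }  = { x₂, x₃ } ∪ { x₁ }
  [7 total]
Step 3: +1 →
  { x₄ }  = complement { x₁, x₂, x₃ }
  [8 total]
Step 4: stable.

σ(ℰ) = { {}, { x₁ }, { x₄ }, { x₁, x₄ }, { x₂, x₃ }, { x₁, x₂, x₃ }, { x₂, x₃, x₄ }, Ω }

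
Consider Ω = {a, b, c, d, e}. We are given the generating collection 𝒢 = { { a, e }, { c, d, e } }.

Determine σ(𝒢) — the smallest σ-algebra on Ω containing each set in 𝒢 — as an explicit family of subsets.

Seed the family with 𝒢 together with ∅ and Ω: { {  }, { a, e }, { c, d, e }, Ω }.
Pass 1: +3 →
  { a, b }  = Ω∖{ c, d, e }
  { b, c, d }  = Ω∖{ a, e }
  { a, c, d, e }  = { c, d, e } ∪ { a, e }
  [7 total]
Pass 2: +4 →
  { b }  = Ω∖{ a, c, d, e }
  { a, b, e }  = { a, b } ∪ { a, e }
  { a, b, c, d }  = { b, c, d } ∪ { a, b }
  { b, c, d, e }  = { c, d, e } ∪ { b, c, d }
  [11 total]
Pass 3. New:
  { a }  = Ω∖{ b, c, d, e }
  { e }  = Ω∖{ a, b, c, d }
  { c, d }  = Ω∖{ a, b, e }
  [14 total]
Pass 4: 2 new —
  { b, e }  = { b } ∪ { e }
  { a, c, d }  = { c, d } ∪ { a }
  [16 total]
Pass 5: stable.

σ(𝒢) = { {  }, { a }, { b }, { e }, { a, b }, { a, e }, { b, e }, { c, d }, { a, b, e }, { a, c, d }, { b, c, d }, { c, d, e }, { a, b, c, d }, { a, c, d, e }, { b, c, d, e }, Ω }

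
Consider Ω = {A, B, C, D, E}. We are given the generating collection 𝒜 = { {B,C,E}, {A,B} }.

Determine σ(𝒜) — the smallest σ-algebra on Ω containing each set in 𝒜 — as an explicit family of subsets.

Start: 𝒜 ∪ {∅, Ω} = { ∅, {A,B}, {B,C,E}, Ω }.
Pass 1 adds 3:
  {A,D}  = complement {B,C,E}
  {C,D,E}  = complement {A,B}
  {A,B,C,E}  = {A,B} ∪ {B,C,E}
  — 7 sets.
Pass 2 adds 4:
  {D}  = complement {A,B,C,E}
  {A,B,D}  = {A,D} ∪ {A,B}
  {A,C,D,E}  = {C,D,E} ∪ {A,D}
  {B,C,D,E}  = {C,D,E} ∪ {B,C,E}
  — 11 sets.
Pass 3: +3 →
  {A}  = complement {B,C,D,E}
  {B}  = complement {A,C,D,E}
  {C,E}  = complement {A,B,D}
  — 14 sets.
Pass 4 adds 2:
  {B,D}  = {D} ∪ {B}
  {A,C,E}  = {C,E} ∪ {A}
  — 16 sets.
Pass 5 adds nothing — fixpoint reached.

|σ(𝒜)| = 16.  σ(𝒜) = { ∅, {A}, {B}, {D}, {A,B}, {A,D}, {B,D}, {C,E}, {A,B,D}, {A,C,E}, {B,C,E}, {C,D,E}, {A,B,C,E}, {A,C,D,E}, {B,C,D,E}, Ω }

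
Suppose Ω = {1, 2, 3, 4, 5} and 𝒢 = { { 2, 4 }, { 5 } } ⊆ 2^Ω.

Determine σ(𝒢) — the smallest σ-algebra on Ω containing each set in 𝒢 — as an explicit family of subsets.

Initial family (4 sets): { {  }, { 5 }, { 2, 4 }, Ω }.
Round 1: +3 →
  { 1, 3, 5 }  = complement { 2, 4 }
  { 2, 4, 5 }  = { 2, 4 } ∪ { 5 }
  { 1, 2, 3, 4 }  = complement { 5 }
  |family| = 7
Round 2 adds 1:
  { 1, 3 }  = complement { 2, 4, 5 }
  |family| = 8
After Round 3 the family is unchanged; done.

σ(𝒢) = { {  }, { 5 }, { 1, 3 }, { 2, 4 }, { 1, 3, 5 }, { 2, 4, 5 }, { 1, 2, 3, 4 }, Ω }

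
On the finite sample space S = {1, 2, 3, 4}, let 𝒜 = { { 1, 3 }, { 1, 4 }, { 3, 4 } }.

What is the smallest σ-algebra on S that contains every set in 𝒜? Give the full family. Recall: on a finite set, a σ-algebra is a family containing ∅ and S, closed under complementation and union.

Seed the family with 𝒜 together with ∅ and S: { {}, { 1, 3 }, { 1, 4 }, { 3, 4 }, S }.
Step 1: +4 →
  { 1, 2 }  = { 3, 4 }ᶜ
  { 2, 3 }  = { 1, 4 }ᶜ
  { 2, 4 }  = { 1, 3 }ᶜ
  { 1, 3, 4 }  = { 3, 4 } ∪ { 1, 4 }
  — 9 sets.
Step 2: +4 →
  { 2 }  = { 1, 3, 4 }ᶜ
  { 1, 2, 3 }  = { 1, 2 } ∪ { 2, 3 }
  { 1, 2, 4 }  = { 1, 2 } ∪ { 1, 4 }
  { 2, 3, 4 }  = { 3, 4 } ∪ { 2, 3 }
  — 13 sets.
Step 3 (3 new):
  { 1 }  = { 2, 3, 4 }ᶜ
  { 3 }  = { 1, 2, 4 }ᶜ
  { 4 }  = { 1, 2, 3 }ᶜ
  — 16 sets.
Step 4: closed — nothing new.

|σ(𝒜)| = 16.  σ(𝒜) = { {}, { 1 }, { 2 }, { 3 }, { 4 }, { 1, 2 }, { 1, 3 }, { 1, 4 }, { 2, 3 }, { 2, 4 }, { 3, 4 }, { 1, 2, 3 }, { 1, 2, 4 }, { 1, 3, 4 }, { 2, 3, 4 }, S }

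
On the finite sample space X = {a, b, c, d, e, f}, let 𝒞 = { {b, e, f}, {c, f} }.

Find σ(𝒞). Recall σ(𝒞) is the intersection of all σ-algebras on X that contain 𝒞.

Begin from { ∅, {c, f}, {b, e, f}, X } (that is, 𝒞 plus ∅ and X).
Step 1: +3 →
  {a, c, d}  = {b, e, f}ᶜ
  {a, b, d, e}  = {c, f}ᶜ
  {b, c, e, f}  = {b, e, f} ∪ {c, f}
  |family| = 7
Step 2 (4 new):
  {a, d}  = {b, c, e, f}ᶜ
  {a, c, d, f}  = {a, c, d} ∪ {c, f}
  {a, b, c, d, e}  = {a, c, d} ∪ {a, b, d, e}
  {a, b, d, e, f}  = {b, e, f} ∪ {a, b, d, e}
  |family| = 11
Step 3 adds 3:
  {c}  = {a, b, d, e, f}ᶜ
  {f}  = {a, b, c, d, e}ᶜ
  {b, e}  = {a, c, d, f}ᶜ
  |family| = 14
Step 4 (2 new):
  {a, d, f}  = {a, d} ∪ {f}
  {b, c, e}  = {c} ∪ {b, e}
  |family| = 16
Step 5: no new sets; the family is a σ-algebra.

σ(𝒞) = { ∅, {c}, {f}, {a, d}, {b, e}, {c, f}, {a, c, d}, {a, d, f}, {b, c, e}, {b, e, f}, {a, b, d, e}, {a, c, d, f}, {b, c, e, f}, {a, b, c, d, e}, {a, b, d, e, f}, X }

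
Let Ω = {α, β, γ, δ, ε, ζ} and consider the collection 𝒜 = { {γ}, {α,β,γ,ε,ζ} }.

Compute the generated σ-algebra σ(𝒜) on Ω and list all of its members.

Initial family (4 sets): { ∅, {γ}, {α,β,γ,ε,ζ}, Ω }.
Iteration 1 adds 2:
  {δ}  = {α,β,γ,ε,ζ}ᶜ
  {α,β,δ,ε,ζ}  = {γ}ᶜ
  (now 6)
Iteration 2. New:
  {γ,δ}  = {γ} ∪ {δ}
  (now 7)
Iteration 3 (1 new):
  {α,β,ε,ζ}  = {γ,δ}ᶜ
  (now 8)
Iteration 4: no new sets; the family is a σ-algebra.

Therefore σ(𝒜) = { ∅, {γ}, {δ}, {γ,δ}, {α,β,ε,ζ}, {α,β,γ,ε,ζ}, {α,β,δ,ε,ζ}, Ω } (|σ(𝒜)| = 8).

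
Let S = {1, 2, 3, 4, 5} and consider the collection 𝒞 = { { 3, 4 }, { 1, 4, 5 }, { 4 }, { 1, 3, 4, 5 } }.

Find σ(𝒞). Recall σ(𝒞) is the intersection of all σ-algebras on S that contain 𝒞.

Take S₀ = 𝒞 ∪ {∅, S} = { {}, { 4 }, { 3, 4 }, { 1, 4, 5 }, { 1, 3, 4, 5 }, S }.
Step 1 (4 new):
  { 2 }  = ᶜ of { 1, 3, 4, 5 }
  { 2, 3 }  = ᶜ of { 1, 4, 5 }
  { 1, 2, 5 }  = ᶜ of { 3, 4 }
  { 1, 2, 3, 5 }  = ᶜ of { 4 }
  |family| = 10
Step 2 (3 new):
  { 2, 4 }  = { 2 } ∪ { 4 }
  { 2, 3, 4 }  = { 3, 4 } ∪ { 2 }
  { 1, 2, 4, 5 }  = { 1, 4, 5 } ∪ { 2 }
  |family| = 13
Step 3 (3 new):
  { 3 }  = ᶜ of { 1, 2, 4, 5 }
  { 1, 5 }  = ᶜ of { 2, 3, 4 }
  { 1, 3, 5 }  = ᶜ of { 2, 4 }
  |family| = 16
After Step 4 the family is unchanged; done.

Hence σ(𝒞) has 16 members: { {}, { 2 }, { 3 }, { 4 }, { 1, 5 }, { 2, 3 }, { 2, 4 }, { 3, 4 }, { 1, 2, 5 }, { 1, 3, 5 }, { 1, 4, 5 }, { 2, 3, 4 }, { 1, 2, 3, 5 }, { 1, 2, 4, 5 }, { 1, 3, 4, 5 }, S }.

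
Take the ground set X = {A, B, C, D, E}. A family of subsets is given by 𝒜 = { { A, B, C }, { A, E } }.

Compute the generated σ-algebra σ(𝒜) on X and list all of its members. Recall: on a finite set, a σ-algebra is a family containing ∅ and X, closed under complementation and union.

σ(𝒜) (16 sets): { ∅, { A }, { D }, { E }, { A, D }, { A, E }, { B, C }, { D, E }, { A, B, C }, { A, D, E }, { B, C, D }, { B, C, E }, { A, B, C, D }, { A, B, C, E }, { B, C, D, E }, X }

Working:
Start: 𝒜 ∪ {∅, X} = { ∅, { A, E }, { A, B, C }, X }.
Step 1: 3 new —
  { D, E }  = X∖{ A, B, C }
  { B, C, D }  = X∖{ A, E }
  { A, B, C, E }  = { A, B, C } ∪ { A, E }
  [7 total]
Step 2: +4 →
  { D }  = X∖{ A, B, C, E }
  { A, D, E }  = { D, E } ∪ { A, E }
  { A, B, C, D }  = { A, B, C } ∪ { B, C, D }
  { B, C, D, E }  = { D, E } ∪ { B, C, D }
  [11 total]
Step 3: 3 new —
  { A }  = X∖{ B, C, D, E }
  { E }  = X∖{ A, B, C, D }
  { B, C }  = X∖{ A, D, E }
  [14 total]
Step 4 adds 2:
  { A, D }  = { D } ∪ { A }
  { B, C, E }  = { B, C } ∪ { E }
  [16 total]
After Step 5 the family is unchanged; done.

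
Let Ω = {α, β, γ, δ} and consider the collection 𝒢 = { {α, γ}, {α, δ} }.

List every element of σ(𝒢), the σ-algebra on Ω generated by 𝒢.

Seed the family with 𝒢 together with ∅ and Ω: { {}, {α, γ}, {α, δ}, Ω }.
Iteration 1: +3 →
  {β, γ}  = ᶜ of {α, δ}
  {β, δ}  = ᶜ of {α, γ}
  {α, γ, δ}  = {α, γ} ∪ {α, δ}
  [7 total]
Iteration 2: +4 →
  {β}  = ᶜ of {α, γ, δ}
  {α, β, γ}  = {β, γ} ∪ {α, γ}
  {α, β, δ}  = {α, δ} ∪ {β, δ}
  {β, γ, δ}  = {β, γ} ∪ {β, δ}
  [11 total]
Iteration 3 adds 3:
  {α}  = ᶜ of {β, γ, δ}
  {γ}  = ᶜ of {α, β, δ}
  {δ}  = ᶜ of {α, β, γ}
  [14 total]
Iteration 4 adds 2:
  {α, β}  = {β} ∪ {α}
  {γ, δ}  = {γ} ∪ {δ}
  [16 total]
Iteration 5: no new sets; the family is a σ-algebra.

Hence σ(𝒢) has 16 members: { {}, {α}, {β}, {γ}, {δ}, {α, β}, {α, γ}, {α, δ}, {β, γ}, {β, δ}, {γ, δ}, {α, β, γ}, {α, β, δ}, {α, γ, δ}, {β, γ, δ}, Ω }.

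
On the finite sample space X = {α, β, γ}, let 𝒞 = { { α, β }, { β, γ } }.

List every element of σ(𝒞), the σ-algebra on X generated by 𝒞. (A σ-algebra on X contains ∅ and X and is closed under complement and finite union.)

Begin from { ∅, { α, β }, { β, γ }, X } (that is, 𝒞 plus ∅ and X).
Pass 1: 2 new —
  { α }  = ᶜ of { β, γ }
  { γ }  = ᶜ of { α, β }
  (now 6)
Pass 2: +1 →
  { α, γ }  = { γ } ∪ { α }
  (now 7)
Pass 3 adds 1:
  { β }  = ᶜ of { α, γ }
  (now 8)
After Pass 4 the family is unchanged; done.

Therefore σ(𝒞) = { ∅, { α }, { β }, { γ }, { α, β }, { α, γ }, { β, γ }, X } (|σ(𝒞)| = 8).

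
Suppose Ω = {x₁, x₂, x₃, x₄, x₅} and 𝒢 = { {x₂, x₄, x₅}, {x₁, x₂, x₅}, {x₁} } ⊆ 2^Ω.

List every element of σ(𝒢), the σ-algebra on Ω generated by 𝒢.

σ(𝒢) = { {}, {x₁}, {x₃}, {x₄}, {x₁, x₃}, {x₁, x₄}, {x₂, x₅}, {x₃, x₄}, {x₁, x₂, x₅}, {x₁, x₃, x₄}, {x₂, x₃, x₅}, {x₂, x₄, x₅}, {x₁, x₂, x₃, x₅}, {x₁, x₂, x₄, x₅}, {x₂, x₃, x₄, x₅}, Ω }

Check:
Take S₀ = 𝒢 ∪ {∅, Ω} = { {}, {x₁}, {x₁, x₂, x₅}, {x₂, x₄, x₅}, Ω }.
Pass 1. New:
  {x₁, x₃}  = {x₂, x₄, x₅}ᶜ
  {x₃, x₄}  = {x₁, x₂, x₅}ᶜ
  {x₁, x₂, x₄, x₅}  = {x₁, x₂, x₅} ∪ {x₂, x₄, x₅}
  {x₂, x₃, x₄, x₅}  = {x₁}ᶜ
  — 9 sets.
Pass 2. New:
  {x₃}  = {x₁, x₂, x₄, x₅}ᶜ
  {x₁, x₃, x₄}  = {x₃, x₄} ∪ {x₁, x₃}
  {x₁, x₂, x₃, x₅}  = {x₁, x₂, x₅} ∪ {x₁, x₃}
  — 12 sets.
Pass 3 (2 new):
  {x₄}  = {x₁, x₂, x₃, x₅}ᶜ
  {x₂, x₅}  = {x₁, x₃, x₄}ᶜ
  — 14 sets.
Pass 4 adds 2:
  {x₁, x₄}  = {x₄} ∪ {x₁}
  {x₂, x₃, x₅}  = {x₃} ∪ {x₂, x₅}
  — 16 sets.
Pass 5: already closed under ᶜ and ∪.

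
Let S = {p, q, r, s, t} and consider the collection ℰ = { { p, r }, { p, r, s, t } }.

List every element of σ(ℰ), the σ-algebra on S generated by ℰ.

|σ(ℰ)| = 8.  σ(ℰ) = { {}, { q }, { p, r }, { s, t }, { p, q, r }, { q, s, t }, { p, r, s, t }, S }

Derivation:
Initial family (4 sets): { {}, { p, r }, { p, r, s, t }, S }.
Step 1 (2 new):
  { q }  = { p, r, s, t }ᶜ
  { q, s, t }  = { p, r }ᶜ
  [6 total]
Step 2 adds 1:
  { p, q, r }  = { p, r } ∪ { q }
  [7 total]
Step 3 (1 new):
  { s, t }  = { p, q, r }ᶜ
  [8 total]
Step 4: already closed under ᶜ and ∪.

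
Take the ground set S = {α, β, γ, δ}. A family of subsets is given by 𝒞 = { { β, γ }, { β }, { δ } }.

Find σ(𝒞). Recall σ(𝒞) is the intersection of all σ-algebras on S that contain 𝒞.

Begin from { ∅, { β }, { δ }, { β, γ }, S } (that is, 𝒞 plus ∅ and S).
Iteration 1. New:
  { α, δ }  = { β, γ }ᶜ
  { β, δ }  = { δ } ∪ { β }
  { α, β, γ }  = { δ }ᶜ
  { α, γ, δ }  = { β }ᶜ
  { β, γ, δ }  = { β, γ } ∪ { δ }
Iteration 2 (3 new):
  { α }  = { β, γ, δ }ᶜ
  { α, γ }  = { β, δ }ᶜ
  { α, β, δ }  = { β } ∪ { α, δ }
Iteration 3. New:
  { γ }  = { α, β, δ }ᶜ
  { α, β }  = { β } ∪ { α }
Iteration 4 adds 1:
  { γ, δ }  = { α, β }ᶜ
After Iteration 5 the family is unchanged; done.

Hence σ(𝒞) has 16 members: { ∅, { α }, { β }, { γ }, { δ }, { α, β }, { α, γ }, { α, δ }, { β, γ }, { β, δ }, { γ, δ }, { α, β, γ }, { α, β, δ }, { α, γ, δ }, { β, γ, δ }, S }.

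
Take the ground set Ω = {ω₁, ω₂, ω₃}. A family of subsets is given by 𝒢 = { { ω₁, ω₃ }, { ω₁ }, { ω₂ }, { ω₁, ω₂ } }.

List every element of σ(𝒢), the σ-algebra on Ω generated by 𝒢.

σ(𝒢) (8 sets): { {}, { ω₁ }, { ω₂ }, { ω₃ }, { ω₁, ω₂ }, { ω₁, ω₃ }, { ω₂, ω₃ }, Ω }

Working:
Take S₀ = 𝒢 ∪ {∅, Ω} = { {}, { ω₁ }, { ω₂ }, { ω₁, ω₂ }, { ω₁, ω₃ }, Ω }.
Pass 1. New:
  { ω₃ }  = { ω₁, ω₂ }ᶜ
  { ω₂, ω₃ }  = { ω₁ }ᶜ
  [8 total]
Pass 2: stable.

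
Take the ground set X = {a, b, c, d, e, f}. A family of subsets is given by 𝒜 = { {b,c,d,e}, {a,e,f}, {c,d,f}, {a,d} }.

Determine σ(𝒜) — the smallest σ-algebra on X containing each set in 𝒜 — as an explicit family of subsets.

Start: 𝒜 ∪ {∅, X} = { {}, {a,d}, {a,e,f}, {c,d,f}, {b,c,d,e}, X }.
Round 1: 9 new —
  {a,f}  = {b,c,d,e}ᶜ
  {a,b,e}  = {c,d,f}ᶜ
  {b,c,d}  = {a,e,f}ᶜ
  {a,c,d,f}  = {a,d} ∪ {c,d,f}
  {a,d,e,f}  = {a,d} ∪ {a,e,f}
  {b,c,e,f}  = {a,d}ᶜ
  {a,b,c,d,e}  = {a,d} ∪ {b,c,d,e}
  {a,c,d,e,f}  = {a,e,f} ∪ {c,d,f}
  {b,c,d,e,f}  = {c,d,f} ∪ {b,c,d,e}
Round 2 adds 13:
  {a}  = {b,c,d,e,f}ᶜ
  {b}  = {a,c,d,e,f}ᶜ
  {f}  = {a,b,c,d,e}ᶜ
  {b,c}  = {a,d,e,f}ᶜ
  {b,e}  = {a,c,d,f}ᶜ
  {a,d,f}  = {a,f} ∪ {a,d}
  {a,b,c,d}  = {b,c,d} ∪ {a,d}
  {a,b,d,e}  = {a,b,e} ∪ {a,d}
  {a,b,e,f}  = {a,f} ∪ {a,b,e}
  {b,c,d,f}  = {b,c,d} ∪ {c,d,f}
  {a,b,c,d,f}  = {b,c,d} ∪ {a,f}
  {a,b,c,e,f}  = {a,f} ∪ {b,c,e,f}
  {a,b,d,e,f}  = {a,d,e,f} ∪ {a,b,e}
Round 3 adds 18:
  {c}  = {a,b,d,e,f}ᶜ
  {d}  = {a,b,c,e,f}ᶜ
  {e}  = {a,b,c,d,f}ᶜ
  {a,b}  = {b} ∪ {a}
  {a,e}  = {b,c,d,f}ᶜ
  {b,f}  = {b} ∪ {f}
  {c,d}  = {a,b,e,f}ᶜ
  {c,f}  = {a,b,d,e}ᶜ
  {e,f}  = {a,b,c,d}ᶜ
  {a,b,c}  = {b,c} ∪ {a}
  {a,b,d}  = {b} ∪ {a,d}
  {a,b,f}  = {a,f} ∪ {b}
  {b,c,e}  = {a,d,f}ᶜ
  {b,c,f}  = {f} ∪ {b,c}
  {b,e,f}  = {b,e} ∪ {f}
  {a,b,c,e}  = {a,b,e} ∪ {b,c}
  {a,b,c,f}  = {a,f} ∪ {b,c}
  {a,b,d,f}  = {b} ∪ {a,d,f}
Round 4. New:
  {a,c}  = {c} ∪ {a}
  {b,d}  = {b} ∪ {d}
  {c,e}  = {a,b,d,f}ᶜ
  {d,e}  = {a,b,c,f}ᶜ
  {d,f}  = {a,b,c,e}ᶜ
  {a,c,d}  = {b,e,f}ᶜ
  {a,c,e}  = {c} ∪ {a,e}
  {a,c,f}  = {a,f} ∪ {c}
  {a,d,e}  = {b,c,f}ᶜ
  {b,d,e}  = {d} ∪ {b,e}
  {b,d,f}  = {b,f} ∪ {d}
  {c,d,e}  = {a,b,f}ᶜ
  {c,e,f}  = {a,b,d}ᶜ
  {d,e,f}  = {a,b,c}ᶜ
  {a,c,d,e}  = {b,f}ᶜ
  {a,c,e,f}  = {a,e,f} ∪ {c}
  {b,d,e,f}  = {d} ∪ {b,e,f}
  {c,d,e,f}  = {a,b}ᶜ
Round 5: already closed under ᶜ and ∪.

σ(𝒜) = { {}, {a}, {b}, {c}, {d}, {e}, {f}, {a,b}, {a,c}, {a,d}, {a,e}, {a,f}, {b,c}, {b,d}, {b,e}, {b,f}, {c,d}, {c,e}, {c,f}, {d,e}, {d,f}, {e,f}, {a,b,c}, {a,b,d}, {a,b,e}, {a,b,f}, {a,c,d}, {a,c,e}, {a,c,f}, {a,d,e}, {a,d,f}, {a,e,f}, {b,c,d}, {b,c,e}, {b,c,f}, {b,d,e}, {b,d,f}, {b,e,f}, {c,d,e}, {c,d,f}, {c,e,f}, {d,e,f}, {a,b,c,d}, {a,b,c,e}, {a,b,c,f}, {a,b,d,e}, {a,b,d,f}, {a,b,e,f}, {a,c,d,e}, {a,c,d,f}, {a,c,e,f}, {a,d,e,f}, {b,c,d,e}, {b,c,d,f}, {b,c,e,f}, {b,d,e,f}, {c,d,e,f}, {a,b,c,d,e}, {a,b,c,d,f}, {a,b,c,e,f}, {a,b,d,e,f}, {a,c,d,e,f}, {b,c,d,e,f}, X }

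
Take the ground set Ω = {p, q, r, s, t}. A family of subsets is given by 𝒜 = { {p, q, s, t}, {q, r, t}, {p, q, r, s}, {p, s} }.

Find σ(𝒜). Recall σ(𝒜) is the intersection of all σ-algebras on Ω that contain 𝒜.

Begin from { {}, {p, s}, {q, r, t}, {p, q, r, s}, {p, q, s, t}, Ω } (that is, 𝒜 plus ∅ and Ω).
Pass 1: 2 new —
  {r}  = ᶜ of {p, q, s, t}
  {t}  = ᶜ of {p, q, r, s}
Pass 2 adds 3:
  {r, t}  = {r} ∪ {t}
  {p, r, s}  = {r} ∪ {p, s}
  {p, s, t}  = {p, s} ∪ {t}
Pass 3. New:
  {q, r}  = ᶜ of {p, s, t}
  {q, t}  = ᶜ of {p, r, s}
  {p, q, s}  = ᶜ of {r, t}
  {p, r, s, t}  = {p, s, t} ∪ {r}
Pass 4. New:
  {q}  = ᶜ of {p, r, s, t}
Pass 5: no new sets; the family is a σ-algebra.

Hence σ(𝒜) has 16 members: { {}, {q}, {r}, {t}, {p, s}, {q, r}, {q, t}, {r, t}, {p, q, s}, {p, r, s}, {p, s, t}, {q, r, t}, {p, q, r, s}, {p, q, s, t}, {p, r, s, t}, Ω }.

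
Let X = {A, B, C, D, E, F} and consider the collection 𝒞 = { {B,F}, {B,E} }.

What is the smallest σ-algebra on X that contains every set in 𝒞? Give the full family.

Initial family (4 sets): { {}, {B,E}, {B,F}, X }.
Iteration 1: +3 →
  {B,E,F}  = {B,F} ∪ {B,E}
  {A,C,D,E}  = complement {B,F}
  {A,C,D,F}  = complement {B,E}
  — 7 sets.
Iteration 2 (4 new):
  {A,C,D}  = complement {B,E,F}
  {A,B,C,D,E}  = {B,E} ∪ {A,C,D,E}
  {A,B,C,D,F}  = {A,C,D,F} ∪ {B,F}
  {A,C,D,E,F}  = {A,C,D,E} ∪ {A,C,D,F}
  — 11 sets.
Iteration 3. New:
  {B}  = complement {A,C,D,E,F}
  {E}  = complement {A,B,C,D,F}
  {F}  = complement {A,B,C,D,E}
  — 14 sets.
Iteration 4: 2 new —
  {E,F}  = {E} ∪ {F}
  {A,B,C,D}  = {A,C,D} ∪ {B}
  — 16 sets.
Iteration 5: already closed under ᶜ and ∪.

σ(𝒞) = { {}, {B}, {E}, {F}, {B,E}, {B,F}, {E,F}, {A,C,D}, {B,E,F}, {A,B,C,D}, {A,C,D,E}, {A,C,D,F}, {A,B,C,D,E}, {A,B,C,D,F}, {A,C,D,E,F}, X }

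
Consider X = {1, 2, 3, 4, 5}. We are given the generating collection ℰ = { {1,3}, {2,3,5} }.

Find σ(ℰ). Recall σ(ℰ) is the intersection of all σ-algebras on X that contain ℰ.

|σ(ℰ)| = 16.  σ(ℰ) = { {}, {1}, {3}, {4}, {1,3}, {1,4}, {2,5}, {3,4}, {1,2,5}, {1,3,4}, {2,3,5}, {2,4,5}, {1,2,3,5}, {1,2,4,5}, {2,3,4,5}, X }

Trace:
Start: ℰ ∪ {∅, X} = { {}, {1,3}, {2,3,5}, X }.
Iteration 1. New:
  {1,4}  = X∖{2,3,5}
  {2,4,5}  = X∖{1,3}
  {1,2,3,5}  = {1,3} ∪ {2,3,5}
  (now 7)
Iteration 2. New:
  {4}  = X∖{1,2,3,5}
  {1,3,4}  = {1,4} ∪ {1,3}
  {1,2,4,5}  = {1,4} ∪ {2,4,5}
  {2,3,4,5}  = {2,3,5} ∪ {2,4,5}
  (now 11)
Iteration 3 (3 new):
  {1}  = X∖{2,3,4,5}
  {3}  = X∖{1,2,4,5}
  {2,5}  = X∖{1,3,4}
  (now 14)
Iteration 4: +2 →
  {3,4}  = {3} ∪ {4}
  {1,2,5}  = {2,5} ∪ {1}
  (now 16)
Iteration 5: closed — nothing new.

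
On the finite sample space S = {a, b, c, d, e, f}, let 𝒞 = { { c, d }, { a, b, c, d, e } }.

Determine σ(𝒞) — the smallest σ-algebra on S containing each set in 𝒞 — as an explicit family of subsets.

σ(𝒞) = { {}, { f }, { c, d }, { a, b, e }, { c, d, f }, { a, b, e, f }, { a, b, c, d, e }, S }

Check:
Seed the family with 𝒞 together with ∅ and S: { {}, { c, d }, { a, b, c, d, e }, S }.
Step 1: +2 →
  { f }  = S∖{ a, b, c, d, e }
  { a, b, e, f }  = S∖{ c, d }
  [6 total]
Step 2 adds 1:
  { c, d, f }  = { c, d } ∪ { f }
  [7 total]
Step 3. New:
  { a, b, e }  = S∖{ c, d, f }
  [8 total]
After Step 4 the family is unchanged; done.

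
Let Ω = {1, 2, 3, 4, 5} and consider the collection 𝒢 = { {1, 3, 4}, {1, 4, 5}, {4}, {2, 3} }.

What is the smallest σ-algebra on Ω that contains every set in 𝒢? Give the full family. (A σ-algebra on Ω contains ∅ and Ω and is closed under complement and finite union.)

Answer: σ(𝒢) = { {}, {1}, {2}, {3}, {4}, {5}, {1, 2}, {1, 3}, {1, 4}, {1, 5}, {2, 3}, {2, 4}, {2, 5}, {3, 4}, {3, 5}, {4, 5}, {1, 2, 3}, {1, 2, 4}, {1, 2, 5}, {1, 3, 4}, {1, 3, 5}, {1, 4, 5}, {2, 3, 4}, {2, 3, 5}, {2, 4, 5}, {3, 4, 5}, {1, 2, 3, 4}, {1, 2, 3, 5}, {1, 2, 4, 5}, {1, 3, 4, 5}, {2, 3, 4, 5}, Ω }

Check:
Begin from { {}, {4}, {2, 3}, {1, 3, 4}, {1, 4, 5}, Ω } (that is, 𝒢 plus ∅ and Ω).
Pass 1 adds 5:
  {2, 5}  = ᶜ of {1, 3, 4}
  {2, 3, 4}  = {2, 3} ∪ {4}
  {1, 2, 3, 4}  = {1, 3, 4} ∪ {2, 3}
  {1, 2, 3, 5}  = ᶜ of {4}
  {1, 3, 4, 5}  = {1, 4, 5} ∪ {1, 3, 4}
  — 11 sets.
Pass 2. New:
  {2}  = ᶜ of {1, 3, 4, 5}
  {5}  = ᶜ of {1, 2, 3, 4}
  {1, 5}  = ᶜ of {2, 3, 4}
  {2, 3, 5}  = {2, 5} ∪ {2, 3}
  {2, 4, 5}  = {2, 5} ∪ {4}
  {1, 2, 4, 5}  = {1, 4, 5} ∪ {2, 5}
  {2, 3, 4, 5}  = {2, 5} ∪ {2, 3, 4}
  — 18 sets.
Pass 3. New:
  {1}  = ᶜ of {2, 3, 4, 5}
  {3}  = ᶜ of {1, 2, 4, 5}
  {1, 3}  = ᶜ of {2, 4, 5}
  {1, 4}  = ᶜ of {2, 3, 5}
  {2, 4}  = {4} ∪ {2}
  {4, 5}  = {4} ∪ {5}
  {1, 2, 5}  = {2, 5} ∪ {1, 5}
  — 25 sets.
Pass 4. New:
  {1, 2}  = {2} ∪ {1}
  {3, 4}  = ᶜ of {1, 2, 5}
  {3, 5}  = {5} ∪ {3}
  {1, 2, 3}  = ᶜ of {4, 5}
  {1, 2, 4}  = {2} ∪ {1, 4}
  {1, 3, 5}  = ᶜ of {2, 4}
  {3, 4, 5}  = {4, 5} ∪ {3}
  — 32 sets.
After Pass 5 the family is unchanged; done.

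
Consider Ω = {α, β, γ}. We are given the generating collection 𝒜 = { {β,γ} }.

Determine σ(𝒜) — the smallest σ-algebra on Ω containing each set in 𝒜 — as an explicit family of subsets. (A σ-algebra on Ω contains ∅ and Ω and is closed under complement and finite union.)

Initial family (3 sets): { {}, {β,γ}, Ω }.
Round 1: 1 new —
  {α}  = {β,γ}ᶜ
Round 2: no new sets; the family is a σ-algebra.

σ(𝒜) = { {}, {α}, {β,γ}, Ω }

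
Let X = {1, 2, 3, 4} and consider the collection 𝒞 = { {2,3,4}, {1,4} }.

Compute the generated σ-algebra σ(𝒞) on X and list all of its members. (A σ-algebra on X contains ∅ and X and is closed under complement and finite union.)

Take S₀ = 𝒞 ∪ {∅, X} = { {}, {1,4}, {2,3,4}, X }.
Round 1 (2 new):
  {1}  = ᶜ of {2,3,4}
  {2,3}  = ᶜ of {1,4}
  |family| = 6
Round 2 adds 1:
  {1,2,3}  = {2,3} ∪ {1}
  |family| = 7
Round 3. New:
  {4}  = ᶜ of {1,2,3}
  |family| = 8
Round 4: no new sets; the family is a σ-algebra.

σ(𝒞) = { {}, {1}, {4}, {1,4}, {2,3}, {1,2,3}, {2,3,4}, X }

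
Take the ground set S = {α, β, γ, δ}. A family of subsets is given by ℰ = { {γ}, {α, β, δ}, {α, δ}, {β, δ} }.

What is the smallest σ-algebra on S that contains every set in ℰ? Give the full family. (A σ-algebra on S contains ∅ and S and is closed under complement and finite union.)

σ(ℰ) = { ∅, {α}, {β}, {γ}, {δ}, {α, β}, {α, γ}, {α, δ}, {β, γ}, {β, δ}, {γ, δ}, {α, β, γ}, {α, β, δ}, {α, γ, δ}, {β, γ, δ}, S }

Working:
Take S₀ = ℰ ∪ {∅, S} = { ∅, {γ}, {α, δ}, {β, δ}, {α, β, δ}, S }.
Round 1 (4 new):
  {α, γ}  = S∖{β, δ}
  {β, γ}  = S∖{α, δ}
  {α, γ, δ}  = {γ} ∪ {α, δ}
  {β, γ, δ}  = {γ} ∪ {β, δ}
  |family| = 10
Round 2 (3 new):
  {α}  = S∖{β, γ, δ}
  {β}  = S∖{α, γ, δ}
  {α, β, γ}  = {β, γ} ∪ {α, γ}
  |family| = 13
Round 3: 2 new —
  {δ}  = S∖{α, β, γ}
  {α, β}  = {β} ∪ {α}
  |family| = 15
Round 4 (1 new):
  {γ, δ}  = S∖{α, β}
  |family| = 16
Round 5: stable.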